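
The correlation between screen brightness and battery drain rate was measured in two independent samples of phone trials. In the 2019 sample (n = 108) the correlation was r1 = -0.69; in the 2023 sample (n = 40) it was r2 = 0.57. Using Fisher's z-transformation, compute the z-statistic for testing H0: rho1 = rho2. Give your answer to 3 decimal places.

-7.822

Fisher z-transforms: z1 = atanh(-0.69) = -0.847956, z2 = atanh(0.57) = 0.647523; difference d = -1.495479
Var(d) = 1/105 + 1/37 = 0.0095238 + 0.0270270 = 0.0365508
z = d/√Var(d) = -1.495479 / √0.0365508 = -1.495479 / 0.191183 = -7.822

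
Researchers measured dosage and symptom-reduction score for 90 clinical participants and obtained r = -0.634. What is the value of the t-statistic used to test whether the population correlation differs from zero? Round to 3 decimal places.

-7.691

t = r·√(n−2) / √(1−r²) with r = -0.634, n = 90
  = -0.634·√88 / √(1 − 0.401956)
  = -0.634·9.380832 / 0.773333
  = -5.947447 / 0.773333 = -7.691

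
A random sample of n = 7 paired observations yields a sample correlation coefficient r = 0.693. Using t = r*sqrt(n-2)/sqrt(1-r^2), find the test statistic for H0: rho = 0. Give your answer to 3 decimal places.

2.149

1 − r² = 1 − 0.480249 = 0.519751;  √(1−r²) = 0.720938
√(n−2) = √5 = 2.236068
t = r·√(n−2)/√(1−r²) = 0.693 · 2.236068 / 0.720938 = 2.149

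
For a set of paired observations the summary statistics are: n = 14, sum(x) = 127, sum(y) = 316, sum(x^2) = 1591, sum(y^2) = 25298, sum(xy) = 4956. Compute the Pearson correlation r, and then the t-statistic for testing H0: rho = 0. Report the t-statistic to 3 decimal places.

3.811

S_xy = nΣxy − ΣxΣy = 14·4956 − 127·316 = 69384 − 40132 = 29252
S_xx = nΣx² − (Σx)² = 14·1591 − 127² = 22274 − 16129 = 6145
S_yy = nΣy² − (Σy)² = 14·25298 − 316² = 354172 − 99856 = 254316
r = S_xy / √(S_xx·S_yy) = 29252 / √(6145·254316) = 29252 / √1562771820 = 29252 / 39531.9089 = 0.7400
t = r·√(n−2)/√(1−r²) = 0.7400·√12 / √(1−0.547600) = 2.563435 / 0.672607 = 3.811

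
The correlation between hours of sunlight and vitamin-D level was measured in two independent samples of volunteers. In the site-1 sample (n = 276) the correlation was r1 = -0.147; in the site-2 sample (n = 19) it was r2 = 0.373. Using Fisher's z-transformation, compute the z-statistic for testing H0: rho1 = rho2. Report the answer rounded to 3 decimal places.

-2.099

Fisher z-transforms: z1 = atanh(-0.147) = -0.148073, z2 = atanh(0.373) = 0.391903; difference d = -0.539976
Var(d) = 1/273 + 1/16 = 0.0036630 + 0.0625000 = 0.0661630
z = d/√Var(d) = -0.539976 / √0.0661630 = -0.539976 / 0.257222 = -2.099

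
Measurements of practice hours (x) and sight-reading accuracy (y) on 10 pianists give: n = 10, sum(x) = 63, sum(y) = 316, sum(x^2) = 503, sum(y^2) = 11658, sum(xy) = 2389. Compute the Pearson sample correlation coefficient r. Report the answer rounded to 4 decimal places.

S_xy = nΣxy − ΣxΣy = 10·2389 − 63·316 = 23890 − 19908 = 3982
S_xx = nΣx² − (Σx)² = 10·503 − 63² = 5030 − 3969 = 1061
S_yy = nΣy² − (Σy)² = 10·11658 − 316² = 116580 − 99856 = 16724
r = S_xy / √(S_xx·S_yy) = 3982 / √(1061·16724) = 3982 / √17744164 = 3982 / 4212.3822 = 0.9453

0.9453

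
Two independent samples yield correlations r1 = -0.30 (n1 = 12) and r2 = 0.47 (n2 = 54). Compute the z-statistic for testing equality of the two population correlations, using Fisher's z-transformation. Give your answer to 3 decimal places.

z1 = atanh(-0.30) = -0.309520,  z2 = atanh(0.47) = 0.510070
SE = √(1/(n1−3) + 1/(n2−3)) = √(1/9 + 1/51) = √(0.1111111 + 0.0196078) = √0.1307189 = 0.361551
z = (z1 − z2)/SE = (-0.309520 − 0.510070) / 0.361551 = -0.819590 / 0.361551 = -2.267

-2.267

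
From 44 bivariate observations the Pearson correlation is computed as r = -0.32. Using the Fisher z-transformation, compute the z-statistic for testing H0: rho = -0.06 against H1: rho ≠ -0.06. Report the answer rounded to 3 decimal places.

z_r = atanh(-0.32) = -0.331647,  z_0 = atanh(-0.06) = -0.060072
SE = 1/√(n−3) = 1/√41 = 0.156174
z = (z_r − z_0)/SE = (-0.331647 − (-0.060072)) / 0.156174 = -0.271575 / 0.156174 = -1.739

-1.739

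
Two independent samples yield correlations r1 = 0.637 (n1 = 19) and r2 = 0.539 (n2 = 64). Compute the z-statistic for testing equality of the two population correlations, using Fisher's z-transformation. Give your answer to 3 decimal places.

0.535

z1 = atanh(0.637) = 0.753109,  z2 = atanh(0.539) = 0.602745
SE = √(1/(n1−3) + 1/(n2−3)) = √(1/16 + 1/61) = √(0.0625000 + 0.0163934) = √0.0788934 = 0.280880
z = (z1 − z2)/SE = (0.753109 − 0.602745) / 0.280880 = 0.150364 / 0.280880 = 0.535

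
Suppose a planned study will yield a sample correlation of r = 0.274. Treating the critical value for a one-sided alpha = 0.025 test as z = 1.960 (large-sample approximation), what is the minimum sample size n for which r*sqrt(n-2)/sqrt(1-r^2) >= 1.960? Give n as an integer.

50

Need r·√(n−2)/√(1−r²) ≥ 1.960
√(n−2) ≥ 1.960·√(1−0.075076) / 0.274 = 1.960·0.961730 / 0.274 = 6.8795
n−2 ≥ 47.3275  ⇒  n ≥ 49.3275
Smallest integer n = 50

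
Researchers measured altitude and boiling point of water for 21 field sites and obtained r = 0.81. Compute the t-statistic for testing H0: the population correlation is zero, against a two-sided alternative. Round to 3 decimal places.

1 − r² = 1 − 0.6561 = 0.3439;  √(1−r²) = 0.586430
√(n−2) = √19 = 4.358899
t = r·√(n−2)/√(1−r²) = 0.81 · 4.358899 / 0.586430 = 6.021

6.021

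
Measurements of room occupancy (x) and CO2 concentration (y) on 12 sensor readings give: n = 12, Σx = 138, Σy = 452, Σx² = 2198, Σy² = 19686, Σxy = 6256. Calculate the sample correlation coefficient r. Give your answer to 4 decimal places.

0.8298

Numerator: nΣxy − (Σx)(Σy) = 12·6256 − (138)(452) = 12696
Denominator: √[(nΣx²−(Σx)²)(nΣy²−(Σy)²)]
  nΣx²−(Σx)² = 12·2198 − 19044 = 7332;  nΣy²−(Σy)² = 12·19686 − 204304 = 31928
  √(7332·31928) = √234096096 = 15300.1992
r = 12696 / 15300.1992 = 0.8298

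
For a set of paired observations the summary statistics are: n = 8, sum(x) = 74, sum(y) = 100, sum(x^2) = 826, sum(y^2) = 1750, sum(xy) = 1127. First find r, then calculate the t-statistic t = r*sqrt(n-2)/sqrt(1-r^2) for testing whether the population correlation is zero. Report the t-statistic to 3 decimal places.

S_xy = nΣxy − ΣxΣy = 8·1127 − 74·100 = 9016 − 7400 = 1616
S_xx = nΣx² − (Σx)² = 8·826 − 74² = 6608 − 5476 = 1132
S_yy = nΣy² − (Σy)² = 8·1750 − 100² = 14000 − 10000 = 4000
r = S_xy / √(S_xx·S_yy) = 1616 / √(1132·4000) = 1616 / √4528000 = 1616 / 2127.9098 = 0.7594
t = r·√(n−2)/√(1−r²) = 0.7594·√6 / √(1−0.576688) = 1.860143 / 0.650624 = 2.859

2.859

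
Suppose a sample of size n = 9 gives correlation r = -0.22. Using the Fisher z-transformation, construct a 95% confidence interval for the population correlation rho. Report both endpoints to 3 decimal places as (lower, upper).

(-0.771, 0.520)

z_r = atanh(-0.22) = -0.223656;  SE = 1/√(n−3) = 1/√6 = 0.408248
z-limits: -0.223656 ± 1.960·0.408248 = -0.223656 ± 0.800166 = [-1.023822, 0.576510]
ρ-limits: (tanh -1.023822, tanh 0.576510) = (-0.771, 0.520)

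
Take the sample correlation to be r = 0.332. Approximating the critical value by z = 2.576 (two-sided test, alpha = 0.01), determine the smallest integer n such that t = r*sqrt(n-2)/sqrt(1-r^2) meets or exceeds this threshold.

r√(n−2)/√(1−r²) ≥ 2.576  ⇔  n−2 ≥ (2.576)²·(1−r²)/r²
(1−r²)/r² = (1−0.110224)/0.110224 = 8.0724
n ≥ 2 + 6.635776·8.0724 = 2 + 53.5666 = 55.5666
⌈55.5666⌉ = 56

56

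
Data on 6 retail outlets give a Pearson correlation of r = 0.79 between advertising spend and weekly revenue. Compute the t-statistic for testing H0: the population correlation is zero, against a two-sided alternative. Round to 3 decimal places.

t = r·√(n−2) / √(1−r²) with r = 0.79, n = 6
  = 0.79·√4 / √(1 − 0.6241)
  = 0.79·2.000000 / 0.613107
  = 1.580000 / 0.613107 = 2.577

2.577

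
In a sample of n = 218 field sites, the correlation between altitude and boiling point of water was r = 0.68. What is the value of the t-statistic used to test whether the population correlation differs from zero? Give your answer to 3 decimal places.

1 − r² = 1 − 0.4624 = 0.5376;  √(1−r²) = 0.733212
√(n−2) = √216 = 14.696938
t = r·√(n−2)/√(1−r²) = 0.68 · 14.696938 / 0.733212 = 13.630

13.630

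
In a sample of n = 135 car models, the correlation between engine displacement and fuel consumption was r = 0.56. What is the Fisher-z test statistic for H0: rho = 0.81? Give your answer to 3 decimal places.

z_r = atanh(0.56) = 0.632833,  z_0 = atanh(0.81) = 1.127029
SE = 1/√(n−3) = 1/√132 = 0.087039
z = (z_r − z_0)/SE = (0.632833 − 1.127029) / 0.087039 = -0.494196 / 0.087039 = -5.678

-5.678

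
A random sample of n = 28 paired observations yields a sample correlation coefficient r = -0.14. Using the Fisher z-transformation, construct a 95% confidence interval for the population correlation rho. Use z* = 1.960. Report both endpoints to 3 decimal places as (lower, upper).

(-0.488, 0.246)

z_r = atanh(-0.14) = -0.140926;  SE = 1/√(n−3) = 1/√25 = 0.200000
z-limits: -0.140926 ± 1.960·0.200000 = -0.140926 ± 0.392000 = [-0.532926, 0.251074]
ρ-limits: (tanh -0.532926, tanh 0.251074) = (-0.488, 0.246)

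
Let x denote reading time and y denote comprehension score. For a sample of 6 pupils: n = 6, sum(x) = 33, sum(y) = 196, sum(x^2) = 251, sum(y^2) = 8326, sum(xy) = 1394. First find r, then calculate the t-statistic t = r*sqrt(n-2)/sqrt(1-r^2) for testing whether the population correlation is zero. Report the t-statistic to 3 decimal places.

S_xy = nΣxy − ΣxΣy = 6·1394 − 33·196 = 8364 − 6468 = 1896
S_xx = nΣx² − (Σx)² = 6·251 − 33² = 1506 − 1089 = 417
S_yy = nΣy² − (Σy)² = 6·8326 − 196² = 49956 − 38416 = 11540
r = S_xy / √(S_xx·S_yy) = 1896 / √(417·11540) = 1896 / √4812180 = 1896 / 2193.6682 = 0.8643
t = r·√(n−2)/√(1−r²) = 0.8643·√4 / √(1−0.747014) = 1.728600 / 0.502977 = 3.437

3.437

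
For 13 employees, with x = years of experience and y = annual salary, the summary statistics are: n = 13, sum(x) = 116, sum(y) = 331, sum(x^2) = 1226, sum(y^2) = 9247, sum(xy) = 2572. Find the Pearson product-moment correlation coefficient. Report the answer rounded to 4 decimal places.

-0.9647

Numerator: nΣxy − (Σx)(Σy) = 13·2572 − (116)(331) = -4960
Denominator: √[(nΣx²−(Σx)²)(nΣy²−(Σy)²)]
  nΣx²−(Σx)² = 13·1226 − 13456 = 2482;  nΣy²−(Σy)² = 13·9247 − 109561 = 10650
  √(2482·10650) = √26433300 = 5141.3325
r = -4960 / 5141.3325 = -0.9647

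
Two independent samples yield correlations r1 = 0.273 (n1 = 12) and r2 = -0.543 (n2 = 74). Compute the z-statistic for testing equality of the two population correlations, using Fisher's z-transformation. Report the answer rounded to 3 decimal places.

Fisher z-transforms: z1 = atanh(0.273) = 0.280103, z2 = atanh(-0.543) = -0.608400; difference d = 0.888503
Var(d) = 1/9 + 1/71 = 0.1111111 + 0.0140845 = 0.1251956
z = d/√Var(d) = 0.888503 / √0.1251956 = 0.888503 / 0.353830 = 2.511

2.511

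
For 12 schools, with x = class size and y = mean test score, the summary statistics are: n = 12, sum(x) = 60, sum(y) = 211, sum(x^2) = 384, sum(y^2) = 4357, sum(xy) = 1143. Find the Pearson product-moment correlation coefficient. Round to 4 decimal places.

0.3775

Numerator: nΣxy − (Σx)(Σy) = 12·1143 − (60)(211) = 1056
Denominator: √[(nΣx²−(Σx)²)(nΣy²−(Σy)²)]
  nΣx²−(Σx)² = 12·384 − 3600 = 1008;  nΣy²−(Σy)² = 12·4357 − 44521 = 7763
  √(1008·7763) = √7825104 = 2797.3387
r = 1056 / 2797.3387 = 0.3775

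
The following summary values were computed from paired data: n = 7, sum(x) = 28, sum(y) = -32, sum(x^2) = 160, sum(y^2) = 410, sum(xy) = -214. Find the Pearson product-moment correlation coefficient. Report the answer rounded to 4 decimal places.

S_xy = nΣxy − ΣxΣy = 7·(-214) − 28·(-32) = -1498 − (-896) = -602
S_xx = nΣx² − (Σx)² = 7·160 − 28² = 1120 − 784 = 336
S_yy = nΣy² − (Σy)² = 7·410 − (-32)² = 2870 − 1024 = 1846
r = S_xy / √(S_xx·S_yy) = -602 / √(336·1846) = -602 / √620256 = -602 / 787.5633 = -0.7644

-0.7644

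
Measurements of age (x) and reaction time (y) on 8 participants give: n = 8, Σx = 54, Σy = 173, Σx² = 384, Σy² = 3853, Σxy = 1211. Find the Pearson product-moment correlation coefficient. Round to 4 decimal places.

Numerator: nΣxy − (Σx)(Σy) = 8·1211 − (54)(173) = 346
Denominator: √[(nΣx²−(Σx)²)(nΣy²−(Σy)²)]
  nΣx²−(Σx)² = 8·384 − 2916 = 156;  nΣy²−(Σy)² = 8·3853 − 29929 = 895
  √(156·895) = √139620 = 373.6576
r = 346 / 373.6576 = 0.9260

0.9260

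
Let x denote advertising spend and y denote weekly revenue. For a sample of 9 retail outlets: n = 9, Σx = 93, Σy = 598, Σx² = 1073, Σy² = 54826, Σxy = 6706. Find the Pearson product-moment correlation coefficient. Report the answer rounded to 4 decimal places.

0.4051

S_xy = nΣxy − ΣxΣy = 9·6706 − 93·598 = 60354 − 55614 = 4740
S_xx = nΣx² − (Σx)² = 9·1073 − 93² = 9657 − 8649 = 1008
S_yy = nΣy² − (Σy)² = 9·54826 − 598² = 493434 − 357604 = 135830
r = S_xy / √(S_xx·S_yy) = 4740 / √(1008·135830) = 4740 / √136916640 = 4740 / 11701.1384 = 0.4051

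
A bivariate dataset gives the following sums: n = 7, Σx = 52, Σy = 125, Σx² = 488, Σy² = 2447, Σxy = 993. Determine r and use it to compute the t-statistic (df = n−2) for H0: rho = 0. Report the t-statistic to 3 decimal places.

1.083

S_xy = nΣxy − ΣxΣy = 7·993 − 52·125 = 6951 − 6500 = 451
S_xx = nΣx² − (Σx)² = 7·488 − 52² = 3416 − 2704 = 712
S_yy = nΣy² − (Σy)² = 7·2447 − 125² = 17129 − 15625 = 1504
r = S_xy / √(S_xx·S_yy) = 451 / √(712·1504) = 451 / √1070848 = 451 / 1034.8179 = 0.4358
t = r·√(n−2)/√(1−r²) = 0.4358·√5 / √(1−0.189922) = 0.974478 / 0.900043 = 1.083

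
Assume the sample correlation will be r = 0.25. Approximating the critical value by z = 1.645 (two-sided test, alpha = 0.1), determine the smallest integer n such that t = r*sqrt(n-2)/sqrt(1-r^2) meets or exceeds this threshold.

43

r√(n−2)/√(1−r²) ≥ 1.645  ⇔  n−2 ≥ (1.645)²·(1−r²)/r²
(1−r²)/r² = (1−0.0625)/0.0625 = 15.0000
n ≥ 2 + 2.706025·15.0000 = 2 + 40.5904 = 42.5904
⌈42.5904⌉ = 43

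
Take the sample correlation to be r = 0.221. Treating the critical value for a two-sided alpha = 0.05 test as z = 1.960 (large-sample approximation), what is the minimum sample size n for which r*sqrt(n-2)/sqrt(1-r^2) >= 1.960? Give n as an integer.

77

Need r·√(n−2)/√(1−r²) ≥ 1.960
√(n−2) ≥ 1.960·√(1−0.048841) / 0.221 = 1.960·0.975274 / 0.221 = 8.6495
n−2 ≥ 74.8139  ⇒  n ≥ 76.8139
Smallest integer n = 77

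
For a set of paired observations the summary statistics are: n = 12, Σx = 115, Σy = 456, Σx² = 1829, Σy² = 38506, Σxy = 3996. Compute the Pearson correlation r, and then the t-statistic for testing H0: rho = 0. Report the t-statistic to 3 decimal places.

S_xy = nΣxy − ΣxΣy = 12·3996 − 115·456 = 47952 − 52440 = -4488
S_xx = nΣx² − (Σx)² = 12·1829 − 115² = 21948 − 13225 = 8723
S_yy = nΣy² − (Σy)² = 12·38506 − 456² = 462072 − 207936 = 254136
r = S_xy / √(S_xx·S_yy) = -4488 / √(8723·254136) = -4488 / √2216828328 = -4488 / 47083.2064 = -0.0953
t = r·√(n−2)/√(1−r²) = -0.0953·√10 / √(1−0.009082) = -0.301365 / 0.995449 = -0.303

-0.303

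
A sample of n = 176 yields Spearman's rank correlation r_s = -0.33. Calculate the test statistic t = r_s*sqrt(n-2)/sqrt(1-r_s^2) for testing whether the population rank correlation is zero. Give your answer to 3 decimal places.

1 − r_s² = 1 − 0.1089 = 0.8911;  √(1−r_s²) = 0.943981
√(n−2) = √174 = 13.190906
t = r_s·√(n−2)/√(1−r_s²) = -0.33 · 13.190906 / 0.943981 = -4.611

-4.611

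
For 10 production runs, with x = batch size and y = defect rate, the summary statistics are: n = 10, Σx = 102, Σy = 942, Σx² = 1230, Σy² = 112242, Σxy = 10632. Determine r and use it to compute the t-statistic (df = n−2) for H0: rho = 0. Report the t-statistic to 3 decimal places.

1.568

Numerator: nΣxy − (Σx)(Σy) = 10·10632 − (102)(942) = 10236
Denominator: √[(nΣx²−(Σx)²)(nΣy²−(Σy)²)]
  nΣx²−(Σx)² = 10·1230 − 10404 = 1896;  nΣy²−(Σy)² = 10·112242 − 887364 = 235056
  √(1896·235056) = √445666176 = 21110.8071
r = 10236 / 21110.8071 = 0.4849
t = r·√(n−2)/√(1−r²) = 0.4849·√8 / √(1−0.235128) = 1.371504 / 0.874570 = 1.568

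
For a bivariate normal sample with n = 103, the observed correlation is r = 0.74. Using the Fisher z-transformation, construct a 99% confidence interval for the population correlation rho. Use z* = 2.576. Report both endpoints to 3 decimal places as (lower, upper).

(0.600, 0.836)

Fisher z: z_r = atanh(r) = ½·ln((1+0.74)/(1−0.74)) = 0.950479
SE(z) = 1/√(n−3) = 1/√100 = 0.100000
99% ⇒ z* = 2.576; margin = 2.576·0.100000 = 0.257600
CI on z-scale: (0.692879, 1.208079)
Back-transform: tanh(0.692879) = 0.599828, tanh(1.208079) = 0.836102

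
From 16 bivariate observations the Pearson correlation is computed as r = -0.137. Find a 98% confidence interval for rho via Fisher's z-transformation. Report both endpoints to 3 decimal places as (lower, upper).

z_r = atanh(-0.137) = -0.137867;  SE = 1/√(n−3) = 1/√13 = 0.277350
z-limits: -0.137867 ± 2.326·0.277350 = -0.137867 ± 0.645116 = [-0.782983, 0.507249]
ρ-limits: (tanh -0.782983, tanh 0.507249) = (-0.654, 0.468)

(-0.654, 0.468)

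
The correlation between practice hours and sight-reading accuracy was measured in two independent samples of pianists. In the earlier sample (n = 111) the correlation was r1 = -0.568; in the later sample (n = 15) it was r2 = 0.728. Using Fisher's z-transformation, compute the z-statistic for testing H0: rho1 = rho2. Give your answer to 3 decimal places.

Fisher z-transforms: z1 = atanh(-0.568) = -0.644565, z2 = atanh(0.728) = 0.924459; difference d = -1.569024
Var(d) = 1/108 + 1/12 = 0.0092593 + 0.0833333 = 0.0925926
z = d/√Var(d) = -1.569024 / √0.0925926 = -1.569024 / 0.304290 = -5.156

-5.156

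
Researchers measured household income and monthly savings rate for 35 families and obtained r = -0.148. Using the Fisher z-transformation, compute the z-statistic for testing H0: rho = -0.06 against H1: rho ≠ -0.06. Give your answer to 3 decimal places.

-0.504

z_r = atanh(-0.148) = -0.149095,  z_0 = atanh(-0.06) = -0.060072
SE = 1/√(n−3) = 1/√32 = 0.176777
z = (z_r − z_0)/SE = (-0.149095 − (-0.060072)) / 0.176777 = -0.089023 / 0.176777 = -0.504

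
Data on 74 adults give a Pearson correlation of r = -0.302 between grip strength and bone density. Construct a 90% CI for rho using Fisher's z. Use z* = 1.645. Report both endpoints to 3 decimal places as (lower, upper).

Fisher z: z_r = atanh(r) = ½·ln((1+(-0.302))/(1−(-0.302))) = -0.311719
SE(z) = 1/√(n−3) = 1/√71 = 0.118678
90% ⇒ z* = 1.645; margin = 1.645·0.118678 = 0.195225
CI on z-scale: (-0.506944, -0.116494)
Back-transform: tanh(-0.506944) = -0.467561, tanh(-0.116494) = -0.115970

(-0.468, -0.116)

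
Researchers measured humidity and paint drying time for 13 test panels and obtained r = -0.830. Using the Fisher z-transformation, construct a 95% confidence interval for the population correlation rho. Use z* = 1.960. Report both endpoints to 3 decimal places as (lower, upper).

(-0.948, -0.514)

z_r = atanh(-0.830) = -1.188136;  SE = 1/√(n−3) = 1/√10 = 0.316228
z-limits: -1.188136 ± 1.960·0.316228 = -1.188136 ± 0.619807 = [-1.807943, -0.568329]
ρ-limits: (tanh -1.807943, tanh -0.568329) = (-0.948, -0.514)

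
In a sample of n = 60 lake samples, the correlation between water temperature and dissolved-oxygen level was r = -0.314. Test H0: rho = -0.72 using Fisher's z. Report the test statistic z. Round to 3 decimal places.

4.399

z_r = atanh(-0.314) = -0.324977,  z_0 = atanh(-0.72) = -0.907645
SE = 1/√(n−3) = 1/√57 = 0.132453
z = (z_r − z_0)/SE = (-0.324977 − (-0.907645)) / 0.132453 = 0.582668 / 0.132453 = 4.399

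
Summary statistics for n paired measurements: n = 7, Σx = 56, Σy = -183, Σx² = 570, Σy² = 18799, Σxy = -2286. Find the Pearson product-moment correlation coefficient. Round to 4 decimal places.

-0.6286

S_xy = nΣxy − ΣxΣy = 7·(-2286) − 56·(-183) = -16002 − (-10248) = -5754
S_xx = nΣx² − (Σx)² = 7·570 − 56² = 3990 − 3136 = 854
S_yy = nΣy² − (Σy)² = 7·18799 − (-183)² = 131593 − 33489 = 98104
r = S_xy / √(S_xx·S_yy) = -5754 / √(854·98104) = -5754 / √83780816 = -5754 / 9153.1861 = -0.6286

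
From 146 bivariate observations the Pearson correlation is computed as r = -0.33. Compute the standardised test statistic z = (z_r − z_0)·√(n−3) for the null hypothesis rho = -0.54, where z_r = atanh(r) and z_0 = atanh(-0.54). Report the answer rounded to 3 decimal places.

Fisher z: atanh(-0.33) = -0.342828, atanh(-0.54) = -0.604156
z = (z_r − z_0)·√(n−3) = (-0.342828 − (-0.604156))·√143 = 0.261328 · 11.958261 = 3.125

3.125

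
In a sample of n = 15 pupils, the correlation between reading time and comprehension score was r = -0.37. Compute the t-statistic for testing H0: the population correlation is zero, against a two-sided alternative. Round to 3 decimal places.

-1.436

t = r·√(n−2) / √(1−r²) with r = -0.37, n = 15
  = -0.37·√13 / √(1 − 0.1369)
  = -0.37·3.605551 / 0.929032
  = -1.334054 / 0.929032 = -1.436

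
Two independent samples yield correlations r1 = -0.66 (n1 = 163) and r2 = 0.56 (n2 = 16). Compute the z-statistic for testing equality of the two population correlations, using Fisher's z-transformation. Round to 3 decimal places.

z1 = atanh(-0.66) = -0.792814,  z2 = atanh(0.56) = 0.632833
SE = √(1/(n1−3) + 1/(n2−3)) = √(1/160 + 1/13) = √(0.0062500 + 0.0769231) = √0.0831731 = 0.288397
z = (z1 − z2)/SE = (-0.792814 − 0.632833) / 0.288397 = -1.425647 / 0.288397 = -4.943

-4.943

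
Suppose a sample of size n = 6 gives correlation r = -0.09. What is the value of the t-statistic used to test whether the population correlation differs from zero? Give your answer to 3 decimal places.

t = r·√(n−2) / √(1−r²) with r = -0.09, n = 6
  = -0.09·√4 / √(1 − 0.0081)
  = -0.09·2.000000 / 0.995942
  = -0.180000 / 0.995942 = -0.181

-0.181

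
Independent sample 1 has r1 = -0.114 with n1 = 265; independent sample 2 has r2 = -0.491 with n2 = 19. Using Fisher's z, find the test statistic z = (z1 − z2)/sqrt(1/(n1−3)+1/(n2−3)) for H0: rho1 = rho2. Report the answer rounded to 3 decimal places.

1.642

Fisher z-transforms: z1 = atanh(-0.114) = -0.114498, z2 = atanh(-0.491) = -0.537377; difference d = 0.422879
Var(d) = 1/262 + 1/16 = 0.0038168 + 0.0625000 = 0.0663168
z = d/√Var(d) = 0.422879 / √0.0663168 = 0.422879 / 0.257520 = 1.642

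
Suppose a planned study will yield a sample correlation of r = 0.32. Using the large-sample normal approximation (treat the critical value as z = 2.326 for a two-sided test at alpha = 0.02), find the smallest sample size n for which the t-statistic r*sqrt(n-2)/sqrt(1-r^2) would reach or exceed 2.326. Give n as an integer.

r√(n−2)/√(1−r²) ≥ 2.326  ⇔  n−2 ≥ (2.326)²·(1−r²)/r²
(1−r²)/r² = (1−0.1024)/0.1024 = 8.7656
n ≥ 2 + 5.410276·8.7656 = 2 + 47.4243 = 49.4243
⌈49.4243⌉ = 50

50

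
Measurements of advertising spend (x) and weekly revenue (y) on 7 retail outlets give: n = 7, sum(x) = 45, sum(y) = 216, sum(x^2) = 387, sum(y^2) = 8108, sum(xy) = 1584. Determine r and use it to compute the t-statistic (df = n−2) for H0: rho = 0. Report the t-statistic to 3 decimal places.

S_xy = nΣxy − ΣxΣy = 7·1584 − 45·216 = 11088 − 9720 = 1368
S_xx = nΣx² − (Σx)² = 7·387 − 45² = 2709 − 2025 = 684
S_yy = nΣy² − (Σy)² = 7·8108 − 216² = 56756 − 46656 = 10100
r = S_xy / √(S_xx·S_yy) = 1368 / √(684·10100) = 1368 / √6908400 = 1368 / 2628.3835 = 0.5205
t = r·√(n−2)/√(1−r²) = 0.5205·√5 / √(1−0.270920) = 1.163873 / 0.853862 = 1.363

1.363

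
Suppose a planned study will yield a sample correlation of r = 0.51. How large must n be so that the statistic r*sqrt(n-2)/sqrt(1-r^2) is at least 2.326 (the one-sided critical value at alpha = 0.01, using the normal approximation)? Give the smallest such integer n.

Need r·√(n−2)/√(1−r²) ≥ 2.326
√(n−2) ≥ 2.326·√(1−0.2601) / 0.51 = 2.326·0.860174 / 0.51 = 3.9231
n−2 ≥ 15.3907  ⇒  n ≥ 17.3907
Smallest integer n = 18

18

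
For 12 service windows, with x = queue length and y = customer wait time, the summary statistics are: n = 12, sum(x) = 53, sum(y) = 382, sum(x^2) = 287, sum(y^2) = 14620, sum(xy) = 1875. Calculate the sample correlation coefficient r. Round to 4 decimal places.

0.5206

S_xy = nΣxy − ΣxΣy = 12·1875 − 53·382 = 22500 − 20246 = 2254
S_xx = nΣx² − (Σx)² = 12·287 − 53² = 3444 − 2809 = 635
S_yy = nΣy² − (Σy)² = 12·14620 − 382² = 175440 − 145924 = 29516
r = S_xy / √(S_xx·S_yy) = 2254 / √(635·29516) = 2254 / √18742660 = 2254 / 4329.2794 = 0.5206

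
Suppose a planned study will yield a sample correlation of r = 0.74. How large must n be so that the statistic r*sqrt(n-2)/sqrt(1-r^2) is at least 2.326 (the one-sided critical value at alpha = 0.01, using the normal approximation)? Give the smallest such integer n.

7

r√(n−2)/√(1−r²) ≥ 2.326  ⇔  n−2 ≥ (2.326)²·(1−r²)/r²
(1−r²)/r² = (1−0.5476)/0.5476 = 0.8262
n ≥ 2 + 5.410276·0.8262 = 2 + 4.4700 = 6.4700
⌈6.4700⌉ = 7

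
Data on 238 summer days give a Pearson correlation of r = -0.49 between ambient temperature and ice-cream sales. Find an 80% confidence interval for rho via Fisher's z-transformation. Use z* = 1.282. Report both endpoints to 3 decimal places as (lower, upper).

(-0.551, -0.424)

z_r = atanh(-0.49) = -0.536060;  SE = 1/√(n−3) = 1/√235 = 0.065233
z-limits: -0.536060 ± 1.282·0.065233 = -0.536060 ± 0.083629 = [-0.619689, -0.452431]
ρ-limits: (tanh -0.619689, tanh -0.452431) = (-0.551, -0.424)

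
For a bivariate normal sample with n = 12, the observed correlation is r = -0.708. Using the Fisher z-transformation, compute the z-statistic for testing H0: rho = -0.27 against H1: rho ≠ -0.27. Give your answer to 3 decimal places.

-1.819

Fisher z: atanh(-0.708) = -0.883162, atanh(-0.27) = -0.276864
z = (z_r − z_0)·√(n−3) = (-0.883162 − (-0.276864))·√9 = -0.606298 · 3.000000 = -1.819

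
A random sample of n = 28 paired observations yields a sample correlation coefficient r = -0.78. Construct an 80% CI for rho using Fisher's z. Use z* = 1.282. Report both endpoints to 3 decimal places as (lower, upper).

(-0.862, -0.658)

Fisher z: z_r = atanh(r) = ½·ln((1+(-0.78))/(1−(-0.78))) = -1.045371
SE(z) = 1/√(n−3) = 1/√25 = 0.200000
80% ⇒ z* = 1.282; margin = 1.282·0.200000 = 0.256400
CI on z-scale: (-1.301771, -0.788971)
Back-transform: tanh(-1.301771) = -0.862178, tanh(-0.788971) = -0.657826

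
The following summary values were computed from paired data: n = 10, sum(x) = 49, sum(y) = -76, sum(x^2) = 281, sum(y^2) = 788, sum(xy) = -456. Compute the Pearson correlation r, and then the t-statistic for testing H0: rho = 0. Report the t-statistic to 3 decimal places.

S_xy = nΣxy − ΣxΣy = 10·(-456) − 49·(-76) = -4560 − (-3724) = -836
S_xx = nΣx² − (Σx)² = 10·281 − 49² = 2810 − 2401 = 409
S_yy = nΣy² − (Σy)² = 10·788 − (-76)² = 7880 − 5776 = 2104
r = S_xy / √(S_xx·S_yy) = -836 / √(409·2104) = -836 / √860536 = -836 / 927.6508 = -0.9012
t = r·√(n−2)/√(1−r²) = -0.9012·√8 / √(1−0.812161) = -2.548979 / 0.433404 = -5.881

-5.881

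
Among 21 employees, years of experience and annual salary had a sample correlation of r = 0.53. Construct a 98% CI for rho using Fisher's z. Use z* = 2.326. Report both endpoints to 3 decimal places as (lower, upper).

z_r = atanh(0.53) = 0.590145;  SE = 1/√(n−3) = 1/√18 = 0.235702
z-limits: 0.590145 ± 2.326·0.235702 = 0.590145 ± 0.548243 = [0.041902, 1.138388]
ρ-limits: (tanh 0.041902, tanh 1.138388) = (0.042, 0.814)

(0.042, 0.814)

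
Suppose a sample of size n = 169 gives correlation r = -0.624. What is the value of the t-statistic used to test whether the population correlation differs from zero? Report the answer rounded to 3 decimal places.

-10.319

1 − r² = 1 − 0.389376 = 0.610624;  √(1−r²) = 0.781424
√(n−2) = √167 = 12.922848
t = r·√(n−2)/√(1−r²) = -0.624 · 12.922848 / 0.781424 = -10.319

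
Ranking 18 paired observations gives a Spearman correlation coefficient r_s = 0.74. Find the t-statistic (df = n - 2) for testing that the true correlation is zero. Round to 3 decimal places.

1 − r_s² = 1 − 0.5476 = 0.4524;  √(1−r_s²) = 0.672607
√(n−2) = √16 = 4.000000
t = r_s·√(n−2)/√(1−r_s²) = 0.74 · 4.000000 / 0.672607 = 4.401

4.401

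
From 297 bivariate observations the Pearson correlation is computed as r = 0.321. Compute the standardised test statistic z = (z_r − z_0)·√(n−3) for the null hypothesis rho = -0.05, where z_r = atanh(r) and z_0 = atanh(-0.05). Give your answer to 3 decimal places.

z_r = atanh(0.321) = 0.332762,  z_0 = atanh(-0.05) = -0.050042
SE = 1/√(n−3) = 1/√294 = 0.058321
z = (z_r − z_0)/SE = (0.332762 − (-0.050042)) / 0.058321 = 0.382804 / 0.058321 = 6.564

6.564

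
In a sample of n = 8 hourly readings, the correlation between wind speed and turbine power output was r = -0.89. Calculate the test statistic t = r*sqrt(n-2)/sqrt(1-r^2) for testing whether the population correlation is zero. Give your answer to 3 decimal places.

t = r·√(n−2) / √(1−r²) with r = -0.89, n = 8
  = -0.89·√6 / √(1 − 0.7921)
  = -0.89·2.449490 / 0.455961
  = -2.180046 / 0.455961 = -4.781

-4.781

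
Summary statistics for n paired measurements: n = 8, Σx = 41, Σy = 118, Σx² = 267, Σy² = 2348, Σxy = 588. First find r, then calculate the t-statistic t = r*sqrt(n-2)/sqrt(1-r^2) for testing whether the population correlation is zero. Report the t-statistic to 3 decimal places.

-0.222

Numerator: nΣxy − (Σx)(Σy) = 8·588 − (41)(118) = -134
Denominator: √[(nΣx²−(Σx)²)(nΣy²−(Σy)²)]
  nΣx²−(Σx)² = 8·267 − 1681 = 455;  nΣy²−(Σy)² = 8·2348 − 13924 = 4860
  √(455·4860) = √2211300 = 1487.0440
r = -134 / 1487.0440 = -0.0901
t = r·√(n−2)/√(1−r²) = -0.0901·√6 / √(1−0.008118) = -0.220699 / 0.995933 = -0.222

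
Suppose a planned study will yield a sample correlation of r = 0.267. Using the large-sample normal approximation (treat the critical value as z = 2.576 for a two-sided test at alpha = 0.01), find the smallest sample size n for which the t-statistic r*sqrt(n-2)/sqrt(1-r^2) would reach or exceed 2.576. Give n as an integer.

r√(n−2)/√(1−r²) ≥ 2.576  ⇔  n−2 ≥ (2.576)²·(1−r²)/r²
(1−r²)/r² = (1−0.071289)/0.071289 = 13.0274
n ≥ 2 + 6.635776·13.0274 = 2 + 86.4469 = 88.4469
⌈88.4469⌉ = 89

89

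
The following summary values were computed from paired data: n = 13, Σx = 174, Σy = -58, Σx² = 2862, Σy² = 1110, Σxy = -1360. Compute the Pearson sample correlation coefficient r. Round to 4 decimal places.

Numerator: nΣxy − (Σx)(Σy) = 13·(-1360) − (174)(-58) = -7588
Denominator: √[(nΣx²−(Σx)²)(nΣy²−(Σy)²)]
  nΣx²−(Σx)² = 13·2862 − 30276 = 6930;  nΣy²−(Σy)² = 13·1110 − 3364 = 11066
  √(6930·11066) = √76687380 = 8757.1331
r = -7588 / 8757.1331 = -0.8665

-0.8665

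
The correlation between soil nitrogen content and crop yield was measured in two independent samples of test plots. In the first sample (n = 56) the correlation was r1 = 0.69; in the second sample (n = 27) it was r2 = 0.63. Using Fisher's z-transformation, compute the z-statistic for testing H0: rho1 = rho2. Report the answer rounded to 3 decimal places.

0.433

Fisher z-transforms: z1 = atanh(0.69) = 0.847956, z2 = atanh(0.63) = 0.741416; difference d = 0.106540
Var(d) = 1/53 + 1/24 = 0.0188679 + 0.0416667 = 0.0605346
z = d/√Var(d) = 0.106540 / √0.0605346 = 0.106540 / 0.246038 = 0.433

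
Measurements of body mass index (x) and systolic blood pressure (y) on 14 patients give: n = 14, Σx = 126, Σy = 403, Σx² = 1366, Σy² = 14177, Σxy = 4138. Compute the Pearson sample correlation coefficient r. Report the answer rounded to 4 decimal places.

0.6610

S_xy = nΣxy − ΣxΣy = 14·4138 − 126·403 = 57932 − 50778 = 7154
S_xx = nΣx² − (Σx)² = 14·1366 − 126² = 19124 − 15876 = 3248
S_yy = nΣy² − (Σy)² = 14·14177 − 403² = 198478 − 162409 = 36069
r = S_xy / √(S_xx·S_yy) = 7154 / √(3248·36069) = 7154 / √117152112 = 7154 / 10823.6829 = 0.6610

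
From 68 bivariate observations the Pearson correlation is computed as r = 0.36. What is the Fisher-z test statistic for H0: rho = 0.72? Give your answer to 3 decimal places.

-4.279

Fisher z: atanh(0.36) = 0.376886, atanh(0.72) = 0.907645
z = (z_r − z_0)·√(n−3) = (0.376886 − 0.907645)·√65 = -0.530759 · 8.062258 = -4.279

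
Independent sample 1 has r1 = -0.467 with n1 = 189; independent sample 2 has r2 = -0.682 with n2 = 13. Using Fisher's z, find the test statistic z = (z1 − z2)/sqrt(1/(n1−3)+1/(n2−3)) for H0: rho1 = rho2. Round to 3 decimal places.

Fisher z-transforms: z1 = atanh(-0.467) = -0.506227, z2 = atanh(-0.682) = -0.832844; difference d = 0.326617
Var(d) = 1/186 + 1/10 = 0.0053763 + 0.1000000 = 0.1053763
z = d/√Var(d) = 0.326617 / √0.1053763 = 0.326617 / 0.324617 = 1.006

1.006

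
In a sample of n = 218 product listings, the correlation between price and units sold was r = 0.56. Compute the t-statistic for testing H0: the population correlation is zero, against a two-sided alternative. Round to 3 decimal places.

9.934

t = r·√(n−2) / √(1−r²) with r = 0.56, n = 218
  = 0.56·√216 / √(1 − 0.3136)
  = 0.56·14.696938 / 0.828493
  = 8.230285 / 0.828493 = 9.934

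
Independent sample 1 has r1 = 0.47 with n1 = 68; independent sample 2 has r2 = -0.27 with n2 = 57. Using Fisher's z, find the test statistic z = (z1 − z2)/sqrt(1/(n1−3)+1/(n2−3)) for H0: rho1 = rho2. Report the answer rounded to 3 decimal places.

4.274

Fisher z-transforms: z1 = atanh(0.47) = 0.510070, z2 = atanh(-0.27) = -0.276864; difference d = 0.786934
Var(d) = 1/65 + 1/54 = 0.0153846 + 0.0185185 = 0.0339031
z = d/√Var(d) = 0.786934 / √0.0339031 = 0.786934 / 0.184128 = 4.274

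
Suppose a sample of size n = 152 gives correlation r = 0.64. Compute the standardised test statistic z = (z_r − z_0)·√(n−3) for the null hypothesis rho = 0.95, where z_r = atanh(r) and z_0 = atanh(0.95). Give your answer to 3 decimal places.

-13.105

Fisher z: atanh(0.64) = 0.758174, atanh(0.95) = 1.831781
z = (z_r − z_0)·√(n−3) = (0.758174 − 1.831781)·√149 = -1.073607 · 12.206556 = -13.105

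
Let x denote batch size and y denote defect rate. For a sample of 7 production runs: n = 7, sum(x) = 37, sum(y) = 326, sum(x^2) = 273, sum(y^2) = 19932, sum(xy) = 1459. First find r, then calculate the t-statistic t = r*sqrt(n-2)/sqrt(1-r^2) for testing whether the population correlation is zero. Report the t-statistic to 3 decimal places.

Numerator: nΣxy − (Σx)(Σy) = 7·1459 − (37)(326) = -1849
Denominator: √[(nΣx²−(Σx)²)(nΣy²−(Σy)²)]
  nΣx²−(Σx)² = 7·273 − 1369 = 542;  nΣy²−(Σy)² = 7·19932 − 106276 = 33248
  √(542·33248) = √18020416 = 4245.0461
r = -1849 / 4245.0461 = -0.4356
t = r·√(n−2)/√(1−r²) = -0.4356·√5 / √(1−0.189747) = -0.974031 / 0.900141 = -1.082

-1.082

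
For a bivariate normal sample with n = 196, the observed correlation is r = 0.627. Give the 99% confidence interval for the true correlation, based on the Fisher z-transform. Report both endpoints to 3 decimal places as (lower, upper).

Fisher z: z_r = atanh(r) = ½·ln((1+0.627)/(1−0.627)) = 0.736457
SE(z) = 1/√(n−3) = 1/√193 = 0.071982
99% ⇒ z* = 2.576; margin = 2.576·0.071982 = 0.185426
CI on z-scale: (0.551031, 0.921883)
Back-transform: tanh(0.551031) = 0.501293, tanh(0.921883) = 0.726787

(0.501, 0.727)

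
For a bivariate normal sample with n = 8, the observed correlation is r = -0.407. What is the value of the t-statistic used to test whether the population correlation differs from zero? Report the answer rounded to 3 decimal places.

1 − r² = 1 − 0.165649 = 0.834351;  √(1−r²) = 0.913428
√(n−2) = √6 = 2.449490
t = r·√(n−2)/√(1−r²) = -0.407 · 2.449490 / 0.913428 = -1.091

-1.091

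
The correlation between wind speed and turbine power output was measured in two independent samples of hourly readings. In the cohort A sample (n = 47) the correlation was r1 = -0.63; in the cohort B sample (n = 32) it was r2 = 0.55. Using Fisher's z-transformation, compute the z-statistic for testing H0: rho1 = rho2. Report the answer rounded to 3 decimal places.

-5.685

Fisher z-transforms: z1 = atanh(-0.63) = -0.741416, z2 = atanh(0.55) = 0.618381; difference d = -1.359797
Var(d) = 1/44 + 1/29 = 0.0227273 + 0.0344828 = 0.0572101
z = d/√Var(d) = -1.359797 / √0.0572101 = -1.359797 / 0.239186 = -5.685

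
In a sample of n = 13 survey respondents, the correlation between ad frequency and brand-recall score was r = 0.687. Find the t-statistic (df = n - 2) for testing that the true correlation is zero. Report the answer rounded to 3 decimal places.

3.136

t = r·√(n−2) / √(1−r²) with r = 0.687, n = 13
  = 0.687·√11 / √(1 − 0.471969)
  = 0.687·3.316625 / 0.726657
  = 2.278521 / 0.726657 = 3.136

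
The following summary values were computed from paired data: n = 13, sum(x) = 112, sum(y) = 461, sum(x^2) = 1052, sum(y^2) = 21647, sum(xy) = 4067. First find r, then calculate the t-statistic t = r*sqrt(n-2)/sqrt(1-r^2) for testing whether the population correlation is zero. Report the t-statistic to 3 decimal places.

S_xy = nΣxy − ΣxΣy = 13·4067 − 112·461 = 52871 − 51632 = 1239
S_xx = nΣx² − (Σx)² = 13·1052 − 112² = 13676 − 12544 = 1132
S_yy = nΣy² − (Σy)² = 13·21647 − 461² = 281411 − 212521 = 68890
r = S_xy / √(S_xx·S_yy) = 1239 / √(1132·68890) = 1239 / √77983480 = 1239 / 8830.8256 = 0.1403
t = r·√(n−2)/√(1−r²) = 0.1403·√11 / √(1−0.019684) = 0.465322 / 0.990109 = 0.470

0.470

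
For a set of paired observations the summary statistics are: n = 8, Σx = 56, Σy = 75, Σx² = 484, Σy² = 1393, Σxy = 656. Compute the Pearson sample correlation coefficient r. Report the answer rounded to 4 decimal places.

0.5200

Numerator: nΣxy − (Σx)(Σy) = 8·656 − (56)(75) = 1048
Denominator: √[(nΣx²−(Σx)²)(nΣy²−(Σy)²)]
  nΣx²−(Σx)² = 8·484 − 3136 = 736;  nΣy²−(Σy)² = 8·1393 − 5625 = 5519
  √(736·5519) = √4061984 = 2015.4364
r = 1048 / 2015.4364 = 0.5200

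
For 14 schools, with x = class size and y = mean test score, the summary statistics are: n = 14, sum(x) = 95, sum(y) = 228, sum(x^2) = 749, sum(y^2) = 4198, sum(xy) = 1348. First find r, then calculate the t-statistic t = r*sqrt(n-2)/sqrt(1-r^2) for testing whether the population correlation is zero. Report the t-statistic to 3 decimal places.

S_xy = nΣxy − ΣxΣy = 14·1348 − 95·228 = 18872 − 21660 = -2788
S_xx = nΣx² − (Σx)² = 14·749 − 95² = 10486 − 9025 = 1461
S_yy = nΣy² − (Σy)² = 14·4198 − 228² = 58772 − 51984 = 6788
r = S_xy / √(S_xx·S_yy) = -2788 / √(1461·6788) = -2788 / √9917268 = -2788 / 3149.1694 = -0.8853
t = r·√(n−2)/√(1−r²) = -0.8853·√12 / √(1−0.783756) = -3.066769 / 0.465020 = -6.595

-6.595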